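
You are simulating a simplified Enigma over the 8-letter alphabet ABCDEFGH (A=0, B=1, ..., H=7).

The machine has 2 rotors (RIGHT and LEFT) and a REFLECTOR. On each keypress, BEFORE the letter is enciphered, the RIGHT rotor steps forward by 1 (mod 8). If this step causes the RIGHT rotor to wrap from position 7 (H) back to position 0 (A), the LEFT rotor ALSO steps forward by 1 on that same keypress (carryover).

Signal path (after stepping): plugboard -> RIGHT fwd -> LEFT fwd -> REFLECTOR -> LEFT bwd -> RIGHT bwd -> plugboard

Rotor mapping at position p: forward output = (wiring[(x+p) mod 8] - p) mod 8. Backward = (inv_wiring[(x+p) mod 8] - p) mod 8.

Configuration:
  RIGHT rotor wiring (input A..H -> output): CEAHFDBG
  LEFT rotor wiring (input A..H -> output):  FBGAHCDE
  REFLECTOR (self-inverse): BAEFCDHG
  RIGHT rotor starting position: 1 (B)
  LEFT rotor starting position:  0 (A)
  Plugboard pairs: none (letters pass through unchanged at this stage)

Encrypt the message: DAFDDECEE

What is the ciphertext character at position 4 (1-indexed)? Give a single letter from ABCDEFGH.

Char 1 ('D'): step: R->2, L=0; D->plug->D->R->B->L->B->refl->A->L'->D->R'->C->plug->C
Char 2 ('A'): step: R->3, L=0; A->plug->A->R->E->L->H->refl->G->L'->C->R'->B->plug->B
Char 3 ('F'): step: R->4, L=0; F->plug->F->R->A->L->F->refl->D->L'->G->R'->E->plug->E
Char 4 ('D'): step: R->5, L=0; D->plug->D->R->F->L->C->refl->E->L'->H->R'->E->plug->E

E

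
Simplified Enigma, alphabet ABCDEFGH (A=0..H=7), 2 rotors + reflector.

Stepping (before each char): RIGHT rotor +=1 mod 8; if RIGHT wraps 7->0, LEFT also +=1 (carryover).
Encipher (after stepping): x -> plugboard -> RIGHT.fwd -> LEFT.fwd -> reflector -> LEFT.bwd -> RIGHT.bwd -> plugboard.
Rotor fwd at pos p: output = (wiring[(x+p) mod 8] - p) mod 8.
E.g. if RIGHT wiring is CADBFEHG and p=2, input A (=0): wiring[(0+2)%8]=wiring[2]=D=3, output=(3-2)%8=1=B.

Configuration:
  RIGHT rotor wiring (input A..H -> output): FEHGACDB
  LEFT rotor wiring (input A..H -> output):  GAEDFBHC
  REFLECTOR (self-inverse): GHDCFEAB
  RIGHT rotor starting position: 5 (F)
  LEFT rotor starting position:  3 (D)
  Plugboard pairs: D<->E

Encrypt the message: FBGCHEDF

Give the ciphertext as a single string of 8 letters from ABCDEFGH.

Char 1 ('F'): step: R->6, L=3; F->plug->F->R->A->L->A->refl->G->L'->C->R'->G->plug->G
Char 2 ('B'): step: R->7, L=3; B->plug->B->R->G->L->F->refl->E->L'->D->R'->G->plug->G
Char 3 ('G'): step: R->0, L->4 (L advanced); G->plug->G->R->D->L->G->refl->A->L'->G->R'->D->plug->E
Char 4 ('C'): step: R->1, L=4; C->plug->C->R->F->L->E->refl->F->L'->B->R'->E->plug->D
Char 5 ('H'): step: R->2, L=4; H->plug->H->R->C->L->D->refl->C->L'->E->R'->B->plug->B
Char 6 ('E'): step: R->3, L=4; E->plug->D->R->A->L->B->refl->H->L'->H->R'->C->plug->C
Char 7 ('D'): step: R->4, L=4; D->plug->E->R->B->L->F->refl->E->L'->F->R'->D->plug->E
Char 8 ('F'): step: R->5, L=4; F->plug->F->R->C->L->D->refl->C->L'->E->R'->C->plug->C

Answer: GGEDBCEC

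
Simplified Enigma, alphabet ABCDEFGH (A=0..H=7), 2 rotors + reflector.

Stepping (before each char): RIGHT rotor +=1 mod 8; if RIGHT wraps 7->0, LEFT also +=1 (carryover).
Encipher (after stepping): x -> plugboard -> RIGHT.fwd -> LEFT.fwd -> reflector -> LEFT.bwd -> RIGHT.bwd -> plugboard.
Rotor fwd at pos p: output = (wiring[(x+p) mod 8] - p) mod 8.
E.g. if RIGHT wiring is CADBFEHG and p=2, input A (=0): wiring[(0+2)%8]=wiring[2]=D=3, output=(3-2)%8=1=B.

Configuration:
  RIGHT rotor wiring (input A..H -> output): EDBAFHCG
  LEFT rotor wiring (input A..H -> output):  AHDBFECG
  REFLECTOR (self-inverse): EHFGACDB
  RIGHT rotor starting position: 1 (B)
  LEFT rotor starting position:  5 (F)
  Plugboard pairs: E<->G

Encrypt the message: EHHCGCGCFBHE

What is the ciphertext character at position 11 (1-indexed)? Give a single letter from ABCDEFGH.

Char 1 ('E'): step: R->2, L=5; E->plug->G->R->C->L->B->refl->H->L'->A->R'->E->plug->G
Char 2 ('H'): step: R->3, L=5; H->plug->H->R->G->L->E->refl->A->L'->H->R'->D->plug->D
Char 3 ('H'): step: R->4, L=5; H->plug->H->R->E->L->C->refl->F->L'->B->R'->A->plug->A
Char 4 ('C'): step: R->5, L=5; C->plug->C->R->B->L->F->refl->C->L'->E->R'->F->plug->F
Char 5 ('G'): step: R->6, L=5; G->plug->E->R->D->L->D->refl->G->L'->F->R'->D->plug->D
Char 6 ('C'): step: R->7, L=5; C->plug->C->R->E->L->C->refl->F->L'->B->R'->E->plug->G
Char 7 ('G'): step: R->0, L->6 (L advanced); G->plug->E->R->F->L->D->refl->G->L'->H->R'->F->plug->F
Char 8 ('C'): step: R->1, L=6; C->plug->C->R->H->L->G->refl->D->L'->F->R'->G->plug->E
Char 9 ('F'): step: R->2, L=6; F->plug->F->R->E->L->F->refl->C->L'->C->R'->G->plug->E
Char 10 ('B'): step: R->3, L=6; B->plug->B->R->C->L->C->refl->F->L'->E->R'->C->plug->C
Char 11 ('H'): step: R->4, L=6; H->plug->H->R->E->L->F->refl->C->L'->C->R'->D->plug->D

D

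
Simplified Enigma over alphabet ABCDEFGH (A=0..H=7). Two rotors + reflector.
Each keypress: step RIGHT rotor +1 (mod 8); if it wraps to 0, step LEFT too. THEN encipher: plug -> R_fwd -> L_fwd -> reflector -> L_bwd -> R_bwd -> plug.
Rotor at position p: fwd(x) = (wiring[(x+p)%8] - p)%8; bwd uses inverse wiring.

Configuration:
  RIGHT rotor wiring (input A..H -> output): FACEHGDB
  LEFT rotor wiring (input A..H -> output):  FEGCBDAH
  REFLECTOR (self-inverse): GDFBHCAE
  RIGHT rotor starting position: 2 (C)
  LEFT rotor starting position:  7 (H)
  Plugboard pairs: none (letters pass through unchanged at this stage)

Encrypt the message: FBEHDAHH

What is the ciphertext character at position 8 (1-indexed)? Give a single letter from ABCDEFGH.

Char 1 ('F'): step: R->3, L=7; F->plug->F->R->C->L->F->refl->C->L'->F->R'->G->plug->G
Char 2 ('B'): step: R->4, L=7; B->plug->B->R->C->L->F->refl->C->L'->F->R'->D->plug->D
Char 3 ('E'): step: R->5, L=7; E->plug->E->R->D->L->H->refl->E->L'->G->R'->B->plug->B
Char 4 ('H'): step: R->6, L=7; H->plug->H->R->A->L->A->refl->G->L'->B->R'->G->plug->G
Char 5 ('D'): step: R->7, L=7; D->plug->D->R->D->L->H->refl->E->L'->G->R'->B->plug->B
Char 6 ('A'): step: R->0, L->0 (L advanced); A->plug->A->R->F->L->D->refl->B->L'->E->R'->D->plug->D
Char 7 ('H'): step: R->1, L=0; H->plug->H->R->E->L->B->refl->D->L'->F->R'->E->plug->E
Char 8 ('H'): step: R->2, L=0; H->plug->H->R->G->L->A->refl->G->L'->C->R'->B->plug->B

B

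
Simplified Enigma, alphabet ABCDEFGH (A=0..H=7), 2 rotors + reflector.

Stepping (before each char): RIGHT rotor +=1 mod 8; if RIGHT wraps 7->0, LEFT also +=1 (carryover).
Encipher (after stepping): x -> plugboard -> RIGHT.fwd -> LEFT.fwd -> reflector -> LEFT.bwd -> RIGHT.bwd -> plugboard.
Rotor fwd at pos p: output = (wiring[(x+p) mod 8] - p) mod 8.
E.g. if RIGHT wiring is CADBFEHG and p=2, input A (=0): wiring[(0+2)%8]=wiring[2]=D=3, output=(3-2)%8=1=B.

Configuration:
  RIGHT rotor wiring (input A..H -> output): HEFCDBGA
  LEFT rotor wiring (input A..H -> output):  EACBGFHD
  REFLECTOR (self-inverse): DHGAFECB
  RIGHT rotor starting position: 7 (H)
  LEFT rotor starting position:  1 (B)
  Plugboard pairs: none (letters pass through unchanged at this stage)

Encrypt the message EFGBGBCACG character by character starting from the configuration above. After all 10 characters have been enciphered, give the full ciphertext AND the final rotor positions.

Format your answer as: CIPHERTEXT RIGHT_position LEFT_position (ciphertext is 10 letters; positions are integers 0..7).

Answer: HCCDBGGCAF 1 3

Derivation:
Char 1 ('E'): step: R->0, L->2 (L advanced); E->plug->E->R->D->L->D->refl->A->L'->A->R'->H->plug->H
Char 2 ('F'): step: R->1, L=2; F->plug->F->R->F->L->B->refl->H->L'->B->R'->C->plug->C
Char 3 ('G'): step: R->2, L=2; G->plug->G->R->F->L->B->refl->H->L'->B->R'->C->plug->C
Char 4 ('B'): step: R->3, L=2; B->plug->B->R->A->L->A->refl->D->L'->D->R'->D->plug->D
Char 5 ('G'): step: R->4, L=2; G->plug->G->R->B->L->H->refl->B->L'->F->R'->B->plug->B
Char 6 ('B'): step: R->5, L=2; B->plug->B->R->B->L->H->refl->B->L'->F->R'->G->plug->G
Char 7 ('C'): step: R->6, L=2; C->plug->C->R->B->L->H->refl->B->L'->F->R'->G->plug->G
Char 8 ('A'): step: R->7, L=2; A->plug->A->R->B->L->H->refl->B->L'->F->R'->C->plug->C
Char 9 ('C'): step: R->0, L->3 (L advanced); C->plug->C->R->F->L->B->refl->H->L'->H->R'->A->plug->A
Char 10 ('G'): step: R->1, L=3; G->plug->G->R->H->L->H->refl->B->L'->F->R'->F->plug->F
Final: ciphertext=HCCDBGGCAF, RIGHT=1, LEFT=3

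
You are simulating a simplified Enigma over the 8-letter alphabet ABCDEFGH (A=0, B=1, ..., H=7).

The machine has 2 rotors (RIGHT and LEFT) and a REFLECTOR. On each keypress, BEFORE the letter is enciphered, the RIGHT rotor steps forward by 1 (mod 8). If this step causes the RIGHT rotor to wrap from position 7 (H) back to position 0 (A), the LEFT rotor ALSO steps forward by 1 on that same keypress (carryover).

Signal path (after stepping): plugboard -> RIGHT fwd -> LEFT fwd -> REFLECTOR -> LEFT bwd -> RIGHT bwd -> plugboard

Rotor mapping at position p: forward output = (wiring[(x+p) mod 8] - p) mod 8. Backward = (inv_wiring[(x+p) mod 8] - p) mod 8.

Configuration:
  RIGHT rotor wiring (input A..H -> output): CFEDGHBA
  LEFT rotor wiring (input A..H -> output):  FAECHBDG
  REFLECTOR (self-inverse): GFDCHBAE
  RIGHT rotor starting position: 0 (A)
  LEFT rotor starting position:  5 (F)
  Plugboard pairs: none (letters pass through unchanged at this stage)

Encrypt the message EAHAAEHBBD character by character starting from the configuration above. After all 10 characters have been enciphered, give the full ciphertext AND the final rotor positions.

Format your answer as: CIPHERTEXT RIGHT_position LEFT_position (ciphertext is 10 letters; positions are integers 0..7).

Char 1 ('E'): step: R->1, L=5; E->plug->E->R->G->L->F->refl->B->L'->C->R'->C->plug->C
Char 2 ('A'): step: R->2, L=5; A->plug->A->R->C->L->B->refl->F->L'->G->R'->F->plug->F
Char 3 ('H'): step: R->3, L=5; H->plug->H->R->B->L->G->refl->A->L'->D->R'->B->plug->B
Char 4 ('A'): step: R->4, L=5; A->plug->A->R->C->L->B->refl->F->L'->G->R'->E->plug->E
Char 5 ('A'): step: R->5, L=5; A->plug->A->R->C->L->B->refl->F->L'->G->R'->G->plug->G
Char 6 ('E'): step: R->6, L=5; E->plug->E->R->G->L->F->refl->B->L'->C->R'->B->plug->B
Char 7 ('H'): step: R->7, L=5; H->plug->H->R->C->L->B->refl->F->L'->G->R'->C->plug->C
Char 8 ('B'): step: R->0, L->6 (L advanced); B->plug->B->R->F->L->E->refl->H->L'->C->R'->A->plug->A
Char 9 ('B'): step: R->1, L=6; B->plug->B->R->D->L->C->refl->D->L'->H->R'->G->plug->G
Char 10 ('D'): step: R->2, L=6; D->plug->D->R->F->L->E->refl->H->L'->C->R'->A->plug->A
Final: ciphertext=CFBEGBCAGA, RIGHT=2, LEFT=6

Answer: CFBEGBCAGA 2 6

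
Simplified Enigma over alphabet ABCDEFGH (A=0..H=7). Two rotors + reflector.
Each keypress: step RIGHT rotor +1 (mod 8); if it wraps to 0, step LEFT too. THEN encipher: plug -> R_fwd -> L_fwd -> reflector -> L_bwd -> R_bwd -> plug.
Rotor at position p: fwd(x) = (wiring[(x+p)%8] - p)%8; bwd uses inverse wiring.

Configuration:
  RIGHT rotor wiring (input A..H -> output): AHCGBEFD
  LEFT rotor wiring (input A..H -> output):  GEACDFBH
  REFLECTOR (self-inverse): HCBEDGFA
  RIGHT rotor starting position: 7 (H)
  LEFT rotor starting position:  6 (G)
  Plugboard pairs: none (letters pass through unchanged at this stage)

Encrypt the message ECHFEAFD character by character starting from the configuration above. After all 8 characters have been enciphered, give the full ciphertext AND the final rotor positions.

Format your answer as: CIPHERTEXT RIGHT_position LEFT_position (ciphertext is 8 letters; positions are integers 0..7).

Char 1 ('E'): step: R->0, L->7 (L advanced); E->plug->E->R->B->L->H->refl->A->L'->A->R'->A->plug->A
Char 2 ('C'): step: R->1, L=7; C->plug->C->R->F->L->E->refl->D->L'->E->R'->F->plug->F
Char 3 ('H'): step: R->2, L=7; H->plug->H->R->F->L->E->refl->D->L'->E->R'->B->plug->B
Char 4 ('F'): step: R->3, L=7; F->plug->F->R->F->L->E->refl->D->L'->E->R'->G->plug->G
Char 5 ('E'): step: R->4, L=7; E->plug->E->R->E->L->D->refl->E->L'->F->R'->A->plug->A
Char 6 ('A'): step: R->5, L=7; A->plug->A->R->H->L->C->refl->B->L'->D->R'->D->plug->D
Char 7 ('F'): step: R->6, L=7; F->plug->F->R->A->L->A->refl->H->L'->B->R'->D->plug->D
Char 8 ('D'): step: R->7, L=7; D->plug->D->R->D->L->B->refl->C->L'->H->R'->E->plug->E
Final: ciphertext=AFBGADDE, RIGHT=7, LEFT=7

Answer: AFBGADDE 7 7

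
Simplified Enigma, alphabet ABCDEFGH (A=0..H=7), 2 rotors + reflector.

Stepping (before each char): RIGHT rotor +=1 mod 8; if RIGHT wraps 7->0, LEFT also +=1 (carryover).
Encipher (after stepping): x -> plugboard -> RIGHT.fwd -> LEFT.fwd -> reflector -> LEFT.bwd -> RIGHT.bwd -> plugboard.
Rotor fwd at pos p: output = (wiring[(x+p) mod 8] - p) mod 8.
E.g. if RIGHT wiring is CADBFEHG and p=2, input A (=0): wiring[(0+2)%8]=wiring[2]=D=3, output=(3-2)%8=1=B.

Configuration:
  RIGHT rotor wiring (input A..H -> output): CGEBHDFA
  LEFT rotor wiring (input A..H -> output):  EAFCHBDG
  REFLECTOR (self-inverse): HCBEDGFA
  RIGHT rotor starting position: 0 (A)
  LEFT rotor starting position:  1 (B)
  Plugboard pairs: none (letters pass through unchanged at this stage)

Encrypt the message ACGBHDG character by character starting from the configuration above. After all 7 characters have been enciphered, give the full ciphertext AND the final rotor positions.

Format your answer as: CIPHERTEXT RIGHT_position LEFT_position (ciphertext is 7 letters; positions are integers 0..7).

Char 1 ('A'): step: R->1, L=1; A->plug->A->R->F->L->C->refl->B->L'->C->R'->E->plug->E
Char 2 ('C'): step: R->2, L=1; C->plug->C->R->F->L->C->refl->B->L'->C->R'->A->plug->A
Char 3 ('G'): step: R->3, L=1; G->plug->G->R->D->L->G->refl->F->L'->G->R'->A->plug->A
Char 4 ('B'): step: R->4, L=1; B->plug->B->R->H->L->D->refl->E->L'->B->R'->C->plug->C
Char 5 ('H'): step: R->5, L=1; H->plug->H->R->C->L->B->refl->C->L'->F->R'->D->plug->D
Char 6 ('D'): step: R->6, L=1; D->plug->D->R->A->L->H->refl->A->L'->E->R'->C->plug->C
Char 7 ('G'): step: R->7, L=1; G->plug->G->R->E->L->A->refl->H->L'->A->R'->F->plug->F
Final: ciphertext=EAACDCF, RIGHT=7, LEFT=1

Answer: EAACDCF 7 1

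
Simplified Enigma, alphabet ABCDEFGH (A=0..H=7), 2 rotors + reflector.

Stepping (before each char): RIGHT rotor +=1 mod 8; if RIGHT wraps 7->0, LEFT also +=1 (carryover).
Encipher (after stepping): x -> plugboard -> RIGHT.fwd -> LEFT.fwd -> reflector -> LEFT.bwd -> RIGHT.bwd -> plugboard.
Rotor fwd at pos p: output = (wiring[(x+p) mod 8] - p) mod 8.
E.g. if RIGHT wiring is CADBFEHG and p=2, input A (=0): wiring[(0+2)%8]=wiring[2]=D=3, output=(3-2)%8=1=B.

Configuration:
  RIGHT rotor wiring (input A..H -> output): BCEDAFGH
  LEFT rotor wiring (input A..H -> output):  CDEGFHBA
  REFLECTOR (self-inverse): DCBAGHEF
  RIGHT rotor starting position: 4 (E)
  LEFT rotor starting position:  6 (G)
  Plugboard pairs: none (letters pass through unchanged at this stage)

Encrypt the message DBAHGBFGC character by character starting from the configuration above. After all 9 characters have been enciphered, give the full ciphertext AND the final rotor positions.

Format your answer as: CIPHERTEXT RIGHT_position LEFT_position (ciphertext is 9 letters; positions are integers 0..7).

Answer: CHDEACHHE 5 7

Derivation:
Char 1 ('D'): step: R->5, L=6; D->plug->D->R->E->L->G->refl->E->L'->C->R'->C->plug->C
Char 2 ('B'): step: R->6, L=6; B->plug->B->R->B->L->C->refl->B->L'->H->R'->H->plug->H
Char 3 ('A'): step: R->7, L=6; A->plug->A->R->A->L->D->refl->A->L'->F->R'->D->plug->D
Char 4 ('H'): step: R->0, L->7 (L advanced); H->plug->H->R->H->L->C->refl->B->L'->A->R'->E->plug->E
Char 5 ('G'): step: R->1, L=7; G->plug->G->R->G->L->A->refl->D->L'->B->R'->A->plug->A
Char 6 ('B'): step: R->2, L=7; B->plug->B->R->B->L->D->refl->A->L'->G->R'->C->plug->C
Char 7 ('F'): step: R->3, L=7; F->plug->F->R->G->L->A->refl->D->L'->B->R'->H->plug->H
Char 8 ('G'): step: R->4, L=7; G->plug->G->R->A->L->B->refl->C->L'->H->R'->H->plug->H
Char 9 ('C'): step: R->5, L=7; C->plug->C->R->C->L->E->refl->G->L'->F->R'->E->plug->E
Final: ciphertext=CHDEACHHE, RIGHT=5, LEFT=7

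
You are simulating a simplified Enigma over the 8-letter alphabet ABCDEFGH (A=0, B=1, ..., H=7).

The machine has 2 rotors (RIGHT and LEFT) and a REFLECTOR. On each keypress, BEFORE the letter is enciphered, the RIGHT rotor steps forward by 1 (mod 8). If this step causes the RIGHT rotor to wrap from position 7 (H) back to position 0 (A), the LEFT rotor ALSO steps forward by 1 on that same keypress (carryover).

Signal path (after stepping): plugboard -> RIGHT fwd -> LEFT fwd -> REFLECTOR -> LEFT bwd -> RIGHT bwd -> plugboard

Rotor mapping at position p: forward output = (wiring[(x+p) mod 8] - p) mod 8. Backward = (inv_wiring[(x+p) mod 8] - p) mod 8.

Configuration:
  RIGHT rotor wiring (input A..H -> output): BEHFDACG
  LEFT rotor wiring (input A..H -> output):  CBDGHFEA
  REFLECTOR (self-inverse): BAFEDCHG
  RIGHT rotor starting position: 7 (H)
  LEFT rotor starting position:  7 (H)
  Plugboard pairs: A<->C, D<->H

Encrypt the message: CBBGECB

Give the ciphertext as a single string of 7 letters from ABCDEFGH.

Char 1 ('C'): step: R->0, L->0 (L advanced); C->plug->A->R->B->L->B->refl->A->L'->H->R'->C->plug->A
Char 2 ('B'): step: R->1, L=0; B->plug->B->R->G->L->E->refl->D->L'->C->R'->D->plug->H
Char 3 ('B'): step: R->2, L=0; B->plug->B->R->D->L->G->refl->H->L'->E->R'->F->plug->F
Char 4 ('G'): step: R->3, L=0; G->plug->G->R->B->L->B->refl->A->L'->H->R'->D->plug->H
Char 5 ('E'): step: R->4, L=0; E->plug->E->R->F->L->F->refl->C->L'->A->R'->F->plug->F
Char 6 ('C'): step: R->5, L=0; C->plug->A->R->D->L->G->refl->H->L'->E->R'->D->plug->H
Char 7 ('B'): step: R->6, L=0; B->plug->B->R->A->L->C->refl->F->L'->F->R'->G->plug->G

Answer: AHFHFHG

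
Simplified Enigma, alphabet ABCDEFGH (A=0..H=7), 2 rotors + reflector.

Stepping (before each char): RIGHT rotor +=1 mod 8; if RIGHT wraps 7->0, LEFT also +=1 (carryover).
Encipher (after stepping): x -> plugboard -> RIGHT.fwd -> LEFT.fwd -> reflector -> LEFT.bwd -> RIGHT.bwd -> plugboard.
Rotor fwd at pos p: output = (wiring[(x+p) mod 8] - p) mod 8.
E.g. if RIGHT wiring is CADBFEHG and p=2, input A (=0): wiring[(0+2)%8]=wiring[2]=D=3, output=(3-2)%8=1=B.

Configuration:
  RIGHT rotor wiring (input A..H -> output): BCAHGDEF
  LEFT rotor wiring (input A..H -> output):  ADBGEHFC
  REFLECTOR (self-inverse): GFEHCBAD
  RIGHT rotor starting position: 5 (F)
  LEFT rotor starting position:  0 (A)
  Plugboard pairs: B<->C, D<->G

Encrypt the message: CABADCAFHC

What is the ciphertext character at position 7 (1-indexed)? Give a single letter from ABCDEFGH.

Char 1 ('C'): step: R->6, L=0; C->plug->B->R->H->L->C->refl->E->L'->E->R'->D->plug->G
Char 2 ('A'): step: R->7, L=0; A->plug->A->R->G->L->F->refl->B->L'->C->R'->B->plug->C
Char 3 ('B'): step: R->0, L->1 (L advanced); B->plug->C->R->A->L->C->refl->E->L'->F->R'->H->plug->H
Char 4 ('A'): step: R->1, L=1; A->plug->A->R->B->L->A->refl->G->L'->E->R'->G->plug->D
Char 5 ('D'): step: R->2, L=1; D->plug->G->R->H->L->H->refl->D->L'->D->R'->F->plug->F
Char 6 ('C'): step: R->3, L=1; C->plug->B->R->D->L->D->refl->H->L'->H->R'->G->plug->D
Char 7 ('A'): step: R->4, L=1; A->plug->A->R->C->L->F->refl->B->L'->G->R'->F->plug->F

F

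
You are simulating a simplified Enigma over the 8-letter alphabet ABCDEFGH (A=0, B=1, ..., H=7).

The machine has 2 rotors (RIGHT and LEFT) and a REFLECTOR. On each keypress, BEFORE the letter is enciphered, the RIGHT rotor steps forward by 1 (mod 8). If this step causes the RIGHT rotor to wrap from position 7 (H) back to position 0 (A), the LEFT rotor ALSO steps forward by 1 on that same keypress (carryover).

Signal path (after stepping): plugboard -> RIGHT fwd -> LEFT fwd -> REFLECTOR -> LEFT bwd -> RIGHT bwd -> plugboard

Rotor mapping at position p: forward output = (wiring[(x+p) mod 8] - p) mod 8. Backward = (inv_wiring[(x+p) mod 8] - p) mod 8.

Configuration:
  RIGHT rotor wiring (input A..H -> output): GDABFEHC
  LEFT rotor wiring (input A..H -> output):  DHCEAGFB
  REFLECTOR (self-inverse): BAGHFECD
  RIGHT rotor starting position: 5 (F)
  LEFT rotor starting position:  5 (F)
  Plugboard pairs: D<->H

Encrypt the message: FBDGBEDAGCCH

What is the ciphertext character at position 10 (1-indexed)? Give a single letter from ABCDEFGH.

Char 1 ('F'): step: R->6, L=5; F->plug->F->R->D->L->G->refl->C->L'->E->R'->B->plug->B
Char 2 ('B'): step: R->7, L=5; B->plug->B->R->H->L->D->refl->H->L'->G->R'->F->plug->F
Char 3 ('D'): step: R->0, L->6 (L advanced); D->plug->H->R->C->L->F->refl->E->L'->E->R'->F->plug->F
Char 4 ('G'): step: R->1, L=6; G->plug->G->R->B->L->D->refl->H->L'->A->R'->C->plug->C
Char 5 ('B'): step: R->2, L=6; B->plug->B->R->H->L->A->refl->B->L'->D->R'->C->plug->C
Char 6 ('E'): step: R->3, L=6; E->plug->E->R->H->L->A->refl->B->L'->D->R'->F->plug->F
Char 7 ('D'): step: R->4, L=6; D->plug->H->R->F->L->G->refl->C->L'->G->R'->D->plug->H
Char 8 ('A'): step: R->5, L=6; A->plug->A->R->H->L->A->refl->B->L'->D->R'->F->plug->F
Char 9 ('G'): step: R->6, L=6; G->plug->G->R->H->L->A->refl->B->L'->D->R'->F->plug->F
Char 10 ('C'): step: R->7, L=6; C->plug->C->R->E->L->E->refl->F->L'->C->R'->E->plug->E

E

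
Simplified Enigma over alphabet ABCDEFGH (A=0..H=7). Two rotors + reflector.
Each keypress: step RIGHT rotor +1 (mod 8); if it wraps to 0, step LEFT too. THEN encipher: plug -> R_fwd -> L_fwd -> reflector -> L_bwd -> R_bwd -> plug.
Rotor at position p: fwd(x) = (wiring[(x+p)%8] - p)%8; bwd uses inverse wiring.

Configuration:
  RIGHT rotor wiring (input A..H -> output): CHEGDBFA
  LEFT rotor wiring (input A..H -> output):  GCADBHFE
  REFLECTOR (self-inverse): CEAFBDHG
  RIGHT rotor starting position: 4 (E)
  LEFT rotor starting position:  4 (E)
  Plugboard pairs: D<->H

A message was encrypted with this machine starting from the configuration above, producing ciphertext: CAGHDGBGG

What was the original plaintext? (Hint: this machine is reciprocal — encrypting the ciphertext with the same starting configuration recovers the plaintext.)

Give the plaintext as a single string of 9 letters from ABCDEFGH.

Char 1 ('C'): step: R->5, L=4; C->plug->C->R->D->L->A->refl->C->L'->E->R'->A->plug->A
Char 2 ('A'): step: R->6, L=4; A->plug->A->R->H->L->H->refl->G->L'->F->R'->G->plug->G
Char 3 ('G'): step: R->7, L=4; G->plug->G->R->C->L->B->refl->E->L'->G->R'->H->plug->D
Char 4 ('H'): step: R->0, L->5 (L advanced); H->plug->D->R->G->L->G->refl->H->L'->C->R'->A->plug->A
Char 5 ('D'): step: R->1, L=5; D->plug->H->R->B->L->A->refl->C->L'->A->R'->E->plug->E
Char 6 ('G'): step: R->2, L=5; G->plug->G->R->A->L->C->refl->A->L'->B->R'->C->plug->C
Char 7 ('B'): step: R->3, L=5; B->plug->B->R->A->L->C->refl->A->L'->B->R'->H->plug->D
Char 8 ('G'): step: R->4, L=5; G->plug->G->R->A->L->C->refl->A->L'->B->R'->C->plug->C
Char 9 ('G'): step: R->5, L=5; G->plug->G->R->B->L->A->refl->C->L'->A->R'->B->plug->B

Answer: AGDAECDCB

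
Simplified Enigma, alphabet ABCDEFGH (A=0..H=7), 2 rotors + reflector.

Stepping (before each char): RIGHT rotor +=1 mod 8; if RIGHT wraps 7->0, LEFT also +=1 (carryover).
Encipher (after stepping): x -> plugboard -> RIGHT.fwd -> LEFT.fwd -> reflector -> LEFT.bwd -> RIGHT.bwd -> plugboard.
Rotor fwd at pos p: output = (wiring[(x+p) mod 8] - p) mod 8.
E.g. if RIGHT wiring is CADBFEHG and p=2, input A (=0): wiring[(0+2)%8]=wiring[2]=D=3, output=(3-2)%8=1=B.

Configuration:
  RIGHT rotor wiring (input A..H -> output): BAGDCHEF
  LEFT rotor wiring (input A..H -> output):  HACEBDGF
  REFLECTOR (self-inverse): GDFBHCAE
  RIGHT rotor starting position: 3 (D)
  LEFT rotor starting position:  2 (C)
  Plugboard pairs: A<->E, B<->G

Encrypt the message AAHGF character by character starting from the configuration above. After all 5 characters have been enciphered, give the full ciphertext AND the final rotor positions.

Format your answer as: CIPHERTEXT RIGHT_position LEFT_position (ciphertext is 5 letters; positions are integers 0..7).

Answer: GHEAH 0 3

Derivation:
Char 1 ('A'): step: R->4, L=2; A->plug->E->R->F->L->D->refl->B->L'->D->R'->B->plug->G
Char 2 ('A'): step: R->5, L=2; A->plug->E->R->D->L->B->refl->D->L'->F->R'->H->plug->H
Char 3 ('H'): step: R->6, L=2; H->plug->H->R->B->L->C->refl->F->L'->G->R'->A->plug->E
Char 4 ('G'): step: R->7, L=2; G->plug->B->R->C->L->H->refl->E->L'->E->R'->E->plug->A
Char 5 ('F'): step: R->0, L->3 (L advanced); F->plug->F->R->H->L->H->refl->E->L'->F->R'->H->plug->H
Final: ciphertext=GHEAH, RIGHT=0, LEFT=3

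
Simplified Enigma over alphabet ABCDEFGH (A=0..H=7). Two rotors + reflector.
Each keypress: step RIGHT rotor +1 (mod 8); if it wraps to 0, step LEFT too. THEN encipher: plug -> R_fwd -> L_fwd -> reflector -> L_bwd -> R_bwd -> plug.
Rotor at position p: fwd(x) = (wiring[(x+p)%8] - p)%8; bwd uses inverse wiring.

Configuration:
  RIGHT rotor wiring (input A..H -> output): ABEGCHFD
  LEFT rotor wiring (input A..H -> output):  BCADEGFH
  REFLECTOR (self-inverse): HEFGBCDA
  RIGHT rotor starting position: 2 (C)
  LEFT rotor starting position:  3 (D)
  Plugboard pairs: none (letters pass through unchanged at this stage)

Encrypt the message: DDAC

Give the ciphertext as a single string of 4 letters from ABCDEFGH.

Char 1 ('D'): step: R->3, L=3; D->plug->D->R->C->L->D->refl->G->L'->F->R'->F->plug->F
Char 2 ('D'): step: R->4, L=3; D->plug->D->R->H->L->F->refl->C->L'->D->R'->B->plug->B
Char 3 ('A'): step: R->5, L=3; A->plug->A->R->C->L->D->refl->G->L'->F->R'->H->plug->H
Char 4 ('C'): step: R->6, L=3; C->plug->C->R->C->L->D->refl->G->L'->F->R'->B->plug->B

Answer: FBHB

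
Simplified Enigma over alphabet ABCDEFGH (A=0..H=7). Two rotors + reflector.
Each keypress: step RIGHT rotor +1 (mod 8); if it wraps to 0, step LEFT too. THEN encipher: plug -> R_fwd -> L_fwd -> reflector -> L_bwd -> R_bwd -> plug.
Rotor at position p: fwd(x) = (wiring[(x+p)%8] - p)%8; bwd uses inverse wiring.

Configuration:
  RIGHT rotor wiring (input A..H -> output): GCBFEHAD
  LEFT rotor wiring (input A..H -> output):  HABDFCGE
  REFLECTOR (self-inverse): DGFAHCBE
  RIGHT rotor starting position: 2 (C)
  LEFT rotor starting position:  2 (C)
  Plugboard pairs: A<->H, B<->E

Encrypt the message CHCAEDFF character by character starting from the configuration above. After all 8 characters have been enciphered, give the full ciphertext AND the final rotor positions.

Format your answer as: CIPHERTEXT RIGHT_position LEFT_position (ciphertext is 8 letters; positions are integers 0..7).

Char 1 ('C'): step: R->3, L=2; C->plug->C->R->E->L->E->refl->H->L'->A->R'->E->plug->B
Char 2 ('H'): step: R->4, L=2; H->plug->A->R->A->L->H->refl->E->L'->E->R'->C->plug->C
Char 3 ('C'): step: R->5, L=2; C->plug->C->R->G->L->F->refl->C->L'->F->R'->E->plug->B
Char 4 ('A'): step: R->6, L=2; A->plug->H->R->B->L->B->refl->G->L'->H->R'->F->plug->F
Char 5 ('E'): step: R->7, L=2; E->plug->B->R->H->L->G->refl->B->L'->B->R'->H->plug->A
Char 6 ('D'): step: R->0, L->3 (L advanced); D->plug->D->R->F->L->E->refl->H->L'->C->R'->B->plug->E
Char 7 ('F'): step: R->1, L=3; F->plug->F->R->H->L->G->refl->B->L'->E->R'->C->plug->C
Char 8 ('F'): step: R->2, L=3; F->plug->F->R->B->L->C->refl->F->L'->G->R'->E->plug->B
Final: ciphertext=BCBFAECB, RIGHT=2, LEFT=3

Answer: BCBFAECB 2 3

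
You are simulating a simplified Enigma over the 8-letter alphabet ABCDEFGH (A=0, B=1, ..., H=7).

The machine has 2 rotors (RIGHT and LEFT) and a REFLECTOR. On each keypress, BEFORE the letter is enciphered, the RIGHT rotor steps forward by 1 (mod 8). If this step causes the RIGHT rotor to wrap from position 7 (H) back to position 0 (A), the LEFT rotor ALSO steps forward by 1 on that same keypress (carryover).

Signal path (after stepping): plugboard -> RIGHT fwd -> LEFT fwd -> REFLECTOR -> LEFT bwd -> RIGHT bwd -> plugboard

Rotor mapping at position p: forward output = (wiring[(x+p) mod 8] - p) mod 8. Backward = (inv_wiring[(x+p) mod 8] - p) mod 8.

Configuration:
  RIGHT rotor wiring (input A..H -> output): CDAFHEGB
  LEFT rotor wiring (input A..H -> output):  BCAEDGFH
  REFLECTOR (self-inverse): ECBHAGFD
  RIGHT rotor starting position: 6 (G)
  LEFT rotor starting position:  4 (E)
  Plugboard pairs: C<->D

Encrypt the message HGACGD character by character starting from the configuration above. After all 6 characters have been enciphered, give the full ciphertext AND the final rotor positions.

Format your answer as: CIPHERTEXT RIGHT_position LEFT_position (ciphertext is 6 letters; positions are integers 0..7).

Char 1 ('H'): step: R->7, L=4; H->plug->H->R->H->L->A->refl->E->L'->G->R'->E->plug->E
Char 2 ('G'): step: R->0, L->5 (L advanced); G->plug->G->R->G->L->H->refl->D->L'->F->R'->D->plug->C
Char 3 ('A'): step: R->1, L=5; A->plug->A->R->C->L->C->refl->B->L'->A->R'->G->plug->G
Char 4 ('C'): step: R->2, L=5; C->plug->D->R->C->L->C->refl->B->L'->A->R'->G->plug->G
Char 5 ('G'): step: R->3, L=5; G->plug->G->R->A->L->B->refl->C->L'->C->R'->A->plug->A
Char 6 ('D'): step: R->4, L=5; D->plug->C->R->C->L->C->refl->B->L'->A->R'->B->plug->B
Final: ciphertext=ECGGAB, RIGHT=4, LEFT=5

Answer: ECGGAB 4 5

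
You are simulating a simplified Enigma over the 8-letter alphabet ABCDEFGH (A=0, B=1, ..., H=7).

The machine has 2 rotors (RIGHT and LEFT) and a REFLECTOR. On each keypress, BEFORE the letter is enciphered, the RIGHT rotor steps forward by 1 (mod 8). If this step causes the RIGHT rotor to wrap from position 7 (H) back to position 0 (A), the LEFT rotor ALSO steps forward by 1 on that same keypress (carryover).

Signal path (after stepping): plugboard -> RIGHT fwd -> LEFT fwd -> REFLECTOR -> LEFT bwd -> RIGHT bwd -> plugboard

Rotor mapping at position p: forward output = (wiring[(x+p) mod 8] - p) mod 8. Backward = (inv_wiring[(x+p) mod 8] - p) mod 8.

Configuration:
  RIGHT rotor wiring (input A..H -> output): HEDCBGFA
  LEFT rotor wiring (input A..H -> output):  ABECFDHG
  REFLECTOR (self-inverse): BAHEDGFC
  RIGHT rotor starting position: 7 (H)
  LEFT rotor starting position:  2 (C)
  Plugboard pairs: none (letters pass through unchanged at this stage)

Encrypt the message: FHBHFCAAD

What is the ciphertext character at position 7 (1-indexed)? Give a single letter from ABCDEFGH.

Char 1 ('F'): step: R->0, L->3 (L advanced); F->plug->F->R->G->L->G->refl->F->L'->F->R'->G->plug->G
Char 2 ('H'): step: R->1, L=3; H->plug->H->R->G->L->G->refl->F->L'->F->R'->E->plug->E
Char 3 ('B'): step: R->2, L=3; B->plug->B->R->A->L->H->refl->C->L'->B->R'->A->plug->A
Char 4 ('H'): step: R->3, L=3; H->plug->H->R->A->L->H->refl->C->L'->B->R'->G->plug->G
Char 5 ('F'): step: R->4, L=3; F->plug->F->R->A->L->H->refl->C->L'->B->R'->C->plug->C
Char 6 ('C'): step: R->5, L=3; C->plug->C->R->D->L->E->refl->D->L'->E->R'->H->plug->H
Char 7 ('A'): step: R->6, L=3; A->plug->A->R->H->L->B->refl->A->L'->C->R'->B->plug->B

B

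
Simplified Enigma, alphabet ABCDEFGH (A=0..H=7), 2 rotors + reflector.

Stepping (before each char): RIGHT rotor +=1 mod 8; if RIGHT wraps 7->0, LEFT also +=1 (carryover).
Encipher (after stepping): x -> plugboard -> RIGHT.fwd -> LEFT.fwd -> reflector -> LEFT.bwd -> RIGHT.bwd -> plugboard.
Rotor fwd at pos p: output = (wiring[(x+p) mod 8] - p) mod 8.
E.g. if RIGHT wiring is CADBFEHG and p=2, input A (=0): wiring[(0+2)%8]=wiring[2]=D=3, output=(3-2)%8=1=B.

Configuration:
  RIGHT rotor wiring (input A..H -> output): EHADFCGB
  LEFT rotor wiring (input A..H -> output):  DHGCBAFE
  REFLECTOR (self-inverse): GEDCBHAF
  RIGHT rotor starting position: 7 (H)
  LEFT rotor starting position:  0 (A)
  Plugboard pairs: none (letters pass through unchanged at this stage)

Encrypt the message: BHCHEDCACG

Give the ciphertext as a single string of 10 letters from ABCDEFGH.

Answer: GGDBFGGBGA

Derivation:
Char 1 ('B'): step: R->0, L->1 (L advanced); B->plug->B->R->H->L->C->refl->D->L'->G->R'->G->plug->G
Char 2 ('H'): step: R->1, L=1; H->plug->H->R->D->L->A->refl->G->L'->A->R'->G->plug->G
Char 3 ('C'): step: R->2, L=1; C->plug->C->R->D->L->A->refl->G->L'->A->R'->D->plug->D
Char 4 ('H'): step: R->3, L=1; H->plug->H->R->F->L->E->refl->B->L'->C->R'->B->plug->B
Char 5 ('E'): step: R->4, L=1; E->plug->E->R->A->L->G->refl->A->L'->D->R'->F->plug->F
Char 6 ('D'): step: R->5, L=1; D->plug->D->R->H->L->C->refl->D->L'->G->R'->G->plug->G
Char 7 ('C'): step: R->6, L=1; C->plug->C->R->G->L->D->refl->C->L'->H->R'->G->plug->G
Char 8 ('A'): step: R->7, L=1; A->plug->A->R->C->L->B->refl->E->L'->F->R'->B->plug->B
Char 9 ('C'): step: R->0, L->2 (L advanced); C->plug->C->R->A->L->E->refl->B->L'->G->R'->G->plug->G
Char 10 ('G'): step: R->1, L=2; G->plug->G->R->A->L->E->refl->B->L'->G->R'->A->plug->A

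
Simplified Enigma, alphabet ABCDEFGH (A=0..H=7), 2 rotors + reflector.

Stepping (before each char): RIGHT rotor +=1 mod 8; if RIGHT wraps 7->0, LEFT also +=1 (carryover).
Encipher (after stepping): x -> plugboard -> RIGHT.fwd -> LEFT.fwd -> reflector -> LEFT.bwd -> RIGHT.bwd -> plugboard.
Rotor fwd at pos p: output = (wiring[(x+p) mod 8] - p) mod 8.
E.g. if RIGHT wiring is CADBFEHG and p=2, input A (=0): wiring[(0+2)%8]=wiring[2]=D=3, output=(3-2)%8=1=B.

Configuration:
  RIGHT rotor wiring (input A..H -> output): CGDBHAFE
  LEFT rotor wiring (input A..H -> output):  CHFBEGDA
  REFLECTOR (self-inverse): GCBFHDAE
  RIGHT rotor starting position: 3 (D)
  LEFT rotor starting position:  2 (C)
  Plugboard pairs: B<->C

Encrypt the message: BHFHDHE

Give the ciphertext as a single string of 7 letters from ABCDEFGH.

Char 1 ('B'): step: R->4, L=2; B->plug->C->R->B->L->H->refl->E->L'->D->R'->A->plug->A
Char 2 ('H'): step: R->5, L=2; H->plug->H->R->C->L->C->refl->B->L'->E->R'->G->plug->G
Char 3 ('F'): step: R->6, L=2; F->plug->F->R->D->L->E->refl->H->L'->B->R'->G->plug->G
Char 4 ('H'): step: R->7, L=2; H->plug->H->R->G->L->A->refl->G->L'->F->R'->A->plug->A
Char 5 ('D'): step: R->0, L->3 (L advanced); D->plug->D->R->B->L->B->refl->C->L'->H->R'->E->plug->E
Char 6 ('H'): step: R->1, L=3; H->plug->H->R->B->L->B->refl->C->L'->H->R'->E->plug->E
Char 7 ('E'): step: R->2, L=3; E->plug->E->R->D->L->A->refl->G->L'->A->R'->G->plug->G

Answer: AGGAEEG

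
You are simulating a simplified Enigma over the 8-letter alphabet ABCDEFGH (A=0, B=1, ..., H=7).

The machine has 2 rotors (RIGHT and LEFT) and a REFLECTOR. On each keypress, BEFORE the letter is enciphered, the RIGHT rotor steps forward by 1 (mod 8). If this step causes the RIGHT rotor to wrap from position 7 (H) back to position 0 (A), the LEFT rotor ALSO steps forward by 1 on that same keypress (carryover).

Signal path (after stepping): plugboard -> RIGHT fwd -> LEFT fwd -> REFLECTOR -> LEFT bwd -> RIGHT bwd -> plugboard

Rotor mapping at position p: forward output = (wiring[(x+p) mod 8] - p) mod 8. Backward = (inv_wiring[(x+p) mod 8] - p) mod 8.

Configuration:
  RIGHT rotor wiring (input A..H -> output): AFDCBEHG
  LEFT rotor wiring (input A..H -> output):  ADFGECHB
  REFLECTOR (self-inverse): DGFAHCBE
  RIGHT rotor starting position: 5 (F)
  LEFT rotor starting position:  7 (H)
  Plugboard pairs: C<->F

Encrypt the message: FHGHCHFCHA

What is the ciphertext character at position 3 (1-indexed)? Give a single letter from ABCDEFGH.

Char 1 ('F'): step: R->6, L=7; F->plug->C->R->C->L->E->refl->H->L'->E->R'->F->plug->C
Char 2 ('H'): step: R->7, L=7; H->plug->H->R->A->L->C->refl->F->L'->F->R'->G->plug->G
Char 3 ('G'): step: R->0, L->0 (L advanced); G->plug->G->R->H->L->B->refl->G->L'->D->R'->C->plug->F

F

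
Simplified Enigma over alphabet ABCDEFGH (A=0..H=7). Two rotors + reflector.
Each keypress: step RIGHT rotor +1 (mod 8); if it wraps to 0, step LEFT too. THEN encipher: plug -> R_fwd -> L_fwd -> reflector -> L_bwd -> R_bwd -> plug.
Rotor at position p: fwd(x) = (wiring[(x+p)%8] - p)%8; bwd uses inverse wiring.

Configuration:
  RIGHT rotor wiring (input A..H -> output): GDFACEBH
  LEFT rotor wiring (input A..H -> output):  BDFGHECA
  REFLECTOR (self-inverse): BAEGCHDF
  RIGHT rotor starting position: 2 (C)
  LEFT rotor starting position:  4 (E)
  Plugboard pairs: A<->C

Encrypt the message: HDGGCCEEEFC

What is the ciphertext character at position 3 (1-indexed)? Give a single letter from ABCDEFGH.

Char 1 ('H'): step: R->3, L=4; H->plug->H->R->C->L->G->refl->D->L'->A->R'->G->plug->G
Char 2 ('D'): step: R->4, L=4; D->plug->D->R->D->L->E->refl->C->L'->H->R'->F->plug->F
Char 3 ('G'): step: R->5, L=4; G->plug->G->R->D->L->E->refl->C->L'->H->R'->A->plug->C

C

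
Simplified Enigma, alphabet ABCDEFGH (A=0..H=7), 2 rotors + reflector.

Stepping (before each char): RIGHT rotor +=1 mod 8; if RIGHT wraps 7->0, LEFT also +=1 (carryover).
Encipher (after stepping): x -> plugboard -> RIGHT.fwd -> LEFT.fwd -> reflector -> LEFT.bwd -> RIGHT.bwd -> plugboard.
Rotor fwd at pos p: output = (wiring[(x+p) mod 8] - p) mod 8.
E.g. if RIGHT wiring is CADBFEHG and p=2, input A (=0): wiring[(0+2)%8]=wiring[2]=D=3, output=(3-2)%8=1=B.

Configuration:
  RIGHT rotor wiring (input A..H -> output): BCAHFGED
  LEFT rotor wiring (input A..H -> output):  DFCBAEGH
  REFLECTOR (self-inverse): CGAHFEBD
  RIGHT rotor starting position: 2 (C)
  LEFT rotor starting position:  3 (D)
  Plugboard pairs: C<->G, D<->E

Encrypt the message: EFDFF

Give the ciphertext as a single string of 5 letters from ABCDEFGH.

Answer: ADGEH

Derivation:
Char 1 ('E'): step: R->3, L=3; E->plug->D->R->B->L->F->refl->E->L'->E->R'->A->plug->A
Char 2 ('F'): step: R->4, L=3; F->plug->F->R->G->L->C->refl->A->L'->F->R'->E->plug->D
Char 3 ('D'): step: R->5, L=3; D->plug->E->R->F->L->A->refl->C->L'->G->R'->C->plug->G
Char 4 ('F'): step: R->6, L=3; F->plug->F->R->B->L->F->refl->E->L'->E->R'->D->plug->E
Char 5 ('F'): step: R->7, L=3; F->plug->F->R->G->L->C->refl->A->L'->F->R'->H->plug->H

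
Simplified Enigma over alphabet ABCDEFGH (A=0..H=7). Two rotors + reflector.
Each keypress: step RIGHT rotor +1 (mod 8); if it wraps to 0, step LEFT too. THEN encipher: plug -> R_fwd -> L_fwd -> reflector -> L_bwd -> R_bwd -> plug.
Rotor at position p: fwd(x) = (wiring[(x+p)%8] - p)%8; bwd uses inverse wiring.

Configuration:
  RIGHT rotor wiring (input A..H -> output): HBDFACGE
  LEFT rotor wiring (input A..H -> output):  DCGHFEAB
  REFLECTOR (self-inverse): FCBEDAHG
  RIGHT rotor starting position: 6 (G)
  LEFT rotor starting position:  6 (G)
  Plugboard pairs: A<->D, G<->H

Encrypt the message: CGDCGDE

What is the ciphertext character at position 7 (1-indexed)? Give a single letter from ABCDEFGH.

Char 1 ('C'): step: R->7, L=6; C->plug->C->R->C->L->F->refl->A->L'->E->R'->D->plug->A
Char 2 ('G'): step: R->0, L->7 (L advanced); G->plug->H->R->E->L->A->refl->F->L'->G->R'->G->plug->H
Char 3 ('D'): step: R->1, L=7; D->plug->A->R->A->L->C->refl->B->L'->H->R'->D->plug->A
Char 4 ('C'): step: R->2, L=7; C->plug->C->R->G->L->F->refl->A->L'->E->R'->E->plug->E
Char 5 ('G'): step: R->3, L=7; G->plug->H->R->A->L->C->refl->B->L'->H->R'->C->plug->C
Char 6 ('D'): step: R->4, L=7; D->plug->A->R->E->L->A->refl->F->L'->G->R'->B->plug->B
Char 7 ('E'): step: R->5, L=7; E->plug->E->R->E->L->A->refl->F->L'->G->R'->F->plug->F

F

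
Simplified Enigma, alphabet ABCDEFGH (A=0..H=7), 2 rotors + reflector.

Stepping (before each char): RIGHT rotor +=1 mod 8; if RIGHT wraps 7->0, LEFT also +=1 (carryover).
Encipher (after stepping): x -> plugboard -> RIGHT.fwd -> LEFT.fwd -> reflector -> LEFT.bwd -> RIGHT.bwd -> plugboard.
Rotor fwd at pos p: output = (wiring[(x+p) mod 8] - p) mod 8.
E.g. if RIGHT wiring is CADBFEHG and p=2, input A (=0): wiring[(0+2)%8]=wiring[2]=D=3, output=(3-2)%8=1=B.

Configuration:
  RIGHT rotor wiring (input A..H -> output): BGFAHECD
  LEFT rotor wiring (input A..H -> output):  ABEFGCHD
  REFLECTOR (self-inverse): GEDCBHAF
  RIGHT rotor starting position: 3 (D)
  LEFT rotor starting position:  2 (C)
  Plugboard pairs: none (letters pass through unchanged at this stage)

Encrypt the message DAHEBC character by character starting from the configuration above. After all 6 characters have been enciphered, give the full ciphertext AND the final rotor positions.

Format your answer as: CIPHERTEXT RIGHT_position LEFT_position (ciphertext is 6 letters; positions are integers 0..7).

Answer: HDCFFE 1 3

Derivation:
Char 1 ('D'): step: R->4, L=2; D->plug->D->R->H->L->H->refl->F->L'->E->R'->H->plug->H
Char 2 ('A'): step: R->5, L=2; A->plug->A->R->H->L->H->refl->F->L'->E->R'->D->plug->D
Char 3 ('H'): step: R->6, L=2; H->plug->H->R->G->L->G->refl->A->L'->D->R'->C->plug->C
Char 4 ('E'): step: R->7, L=2; E->plug->E->R->B->L->D->refl->C->L'->A->R'->F->plug->F
Char 5 ('B'): step: R->0, L->3 (L advanced); B->plug->B->R->G->L->G->refl->A->L'->E->R'->F->plug->F
Char 6 ('C'): step: R->1, L=3; C->plug->C->R->H->L->B->refl->E->L'->D->R'->E->plug->E
Final: ciphertext=HDCFFE, RIGHT=1, LEFT=3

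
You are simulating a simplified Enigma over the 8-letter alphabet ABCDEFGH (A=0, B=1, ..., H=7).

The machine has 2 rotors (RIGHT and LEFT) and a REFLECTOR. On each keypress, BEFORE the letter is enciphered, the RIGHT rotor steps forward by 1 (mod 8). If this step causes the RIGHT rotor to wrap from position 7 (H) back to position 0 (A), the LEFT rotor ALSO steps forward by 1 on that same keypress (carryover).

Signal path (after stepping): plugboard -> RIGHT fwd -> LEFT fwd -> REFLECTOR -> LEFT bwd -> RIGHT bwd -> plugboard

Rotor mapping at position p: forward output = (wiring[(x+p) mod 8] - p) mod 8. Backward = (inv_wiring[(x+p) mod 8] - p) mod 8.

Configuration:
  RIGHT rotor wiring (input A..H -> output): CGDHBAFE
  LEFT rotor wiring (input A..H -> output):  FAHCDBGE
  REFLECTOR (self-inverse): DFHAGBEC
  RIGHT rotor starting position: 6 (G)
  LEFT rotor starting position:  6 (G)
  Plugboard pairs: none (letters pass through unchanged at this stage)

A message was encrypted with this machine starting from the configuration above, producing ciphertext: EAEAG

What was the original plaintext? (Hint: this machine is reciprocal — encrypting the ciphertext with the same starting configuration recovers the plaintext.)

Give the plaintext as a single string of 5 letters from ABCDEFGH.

Answer: CFCBA

Derivation:
Char 1 ('E'): step: R->7, L=6; E->plug->E->R->A->L->A->refl->D->L'->H->R'->C->plug->C
Char 2 ('A'): step: R->0, L->7 (L advanced); A->plug->A->R->C->L->B->refl->F->L'->A->R'->F->plug->F
Char 3 ('E'): step: R->1, L=7; E->plug->E->R->H->L->H->refl->C->L'->G->R'->C->plug->C
Char 4 ('A'): step: R->2, L=7; A->plug->A->R->B->L->G->refl->E->L'->F->R'->B->plug->B
Char 5 ('G'): step: R->3, L=7; G->plug->G->R->D->L->A->refl->D->L'->E->R'->A->plug->A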